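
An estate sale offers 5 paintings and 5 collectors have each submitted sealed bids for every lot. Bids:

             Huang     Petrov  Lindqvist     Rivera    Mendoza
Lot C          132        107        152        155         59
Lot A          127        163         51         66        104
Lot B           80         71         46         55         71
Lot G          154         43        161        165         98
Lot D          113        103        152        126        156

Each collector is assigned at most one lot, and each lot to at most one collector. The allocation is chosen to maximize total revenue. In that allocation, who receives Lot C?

Lindqvist receives Lot C.

This is the linear assignment problem.
Optimal: Huang→Lot B ($80), Petrov→Lot A ($163), Lindqvist→Lot C ($152), Rivera→Lot G ($165), Mendoza→Lot D ($156) — total 80+163+152+165+156 = $716.
Row-greedy (each collector in turn takes its best remaining lot) gives $666, worse by 50.
Next-best assignment: Huang→Lot B, Petrov→Lot A, Lindqvist→Lot G, Rivera→Lot C, Mendoza→Lot D = $715.
Swapping Huang↔Mendoza (Huang→Lot D $113, Mendoza→Lot B $71) loses 52.
Lindqvist's own top lot is Lot G ($161), but forcing Lindqvist→Lot G and reassigning the rest optimally gives only $715 — worse by 1.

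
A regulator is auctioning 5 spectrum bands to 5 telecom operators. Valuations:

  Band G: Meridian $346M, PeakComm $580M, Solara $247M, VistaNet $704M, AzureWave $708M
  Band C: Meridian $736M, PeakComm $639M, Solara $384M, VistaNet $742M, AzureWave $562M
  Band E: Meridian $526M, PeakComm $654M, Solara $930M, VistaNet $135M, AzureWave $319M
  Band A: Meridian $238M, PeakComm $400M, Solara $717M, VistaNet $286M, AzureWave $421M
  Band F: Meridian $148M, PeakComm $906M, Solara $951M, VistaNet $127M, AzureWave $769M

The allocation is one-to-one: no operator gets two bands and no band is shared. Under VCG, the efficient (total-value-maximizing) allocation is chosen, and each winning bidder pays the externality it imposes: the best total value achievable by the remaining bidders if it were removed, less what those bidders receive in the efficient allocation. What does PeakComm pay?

PeakComm pays $348M.

Efficient allocation: Meridian→Band C ($736M), PeakComm→Band F ($906M), Solara→Band E ($930M), VistaNet→Band G ($704M), AzureWave→Band A ($421M); total welfare W = $3697M.
PeakComm receives Band F at value $906M, so the others get W − 906 = $2791M.
Without PeakComm: best allocation of the remaining 4 bidders over all 5 bands is Meridian→Band C ($736M), Solara→Band E ($930M), VistaNet→Band G ($704M), AzureWave→Band F ($769M), total $3139M.
VCG payment = (others' best without PeakComm) − (others' welfare with PeakComm) = 3139 − 2791 = $348M.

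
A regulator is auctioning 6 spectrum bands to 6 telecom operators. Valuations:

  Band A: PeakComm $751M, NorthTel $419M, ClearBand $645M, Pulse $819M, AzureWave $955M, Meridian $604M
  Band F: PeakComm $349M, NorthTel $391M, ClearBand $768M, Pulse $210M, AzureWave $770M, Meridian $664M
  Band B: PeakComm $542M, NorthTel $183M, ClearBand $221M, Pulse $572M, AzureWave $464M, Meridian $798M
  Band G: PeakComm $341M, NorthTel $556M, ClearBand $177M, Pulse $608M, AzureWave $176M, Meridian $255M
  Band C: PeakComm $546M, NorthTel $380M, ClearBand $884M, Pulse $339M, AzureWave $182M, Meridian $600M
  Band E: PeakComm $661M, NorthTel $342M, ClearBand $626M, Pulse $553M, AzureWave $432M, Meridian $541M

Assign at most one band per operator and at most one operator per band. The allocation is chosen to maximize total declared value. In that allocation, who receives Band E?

This is a one-to-one assignment (maximum-weight bipartite matching).
Optimal: PeakComm→Band E ($661M), NorthTel→Band G ($556M), ClearBand→Band C ($884M), Pulse→Band A ($819M), AzureWave→Band F ($770M), Meridian→Band B ($798M) — total 661+556+884+819+770+798 = $4488M.
Column-greedy (each band in turn goes to its best remaining operator) gives $4017M, worse by 471.
Swapping PeakComm↔NorthTel (PeakComm→Band G $341M, NorthTel→Band E $342M) loses 534.
Checked against all permutations: $4488M is optimal.
PeakComm's own top band is Band A ($751M), but forcing PeakComm→Band A and reassigning the rest optimally gives only $4312M — worse by 176.

PeakComm receives Band E.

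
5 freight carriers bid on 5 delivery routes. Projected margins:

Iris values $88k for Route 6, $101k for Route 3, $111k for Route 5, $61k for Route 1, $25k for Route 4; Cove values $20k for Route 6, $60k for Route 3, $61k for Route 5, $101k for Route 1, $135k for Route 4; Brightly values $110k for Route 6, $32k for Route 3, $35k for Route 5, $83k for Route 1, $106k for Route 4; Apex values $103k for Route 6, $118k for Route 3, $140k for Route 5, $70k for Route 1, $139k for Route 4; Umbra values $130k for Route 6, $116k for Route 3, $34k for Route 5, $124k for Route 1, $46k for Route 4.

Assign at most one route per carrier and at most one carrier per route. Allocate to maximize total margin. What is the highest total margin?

Maximum total: $610k

Optimal: Iris→Route 3 ($101k), Cove→Route 4 ($135k), Brightly→Route 6 ($110k), Apex→Route 5 ($140k), Umbra→Route 1 ($124k) — total 101+135+110+140+124 = $610k.
Row-greedy (each carrier in turn takes its best remaining route) gives $598k, worse by 12.
Next-best assignment: Iris→Route 5, Cove→Route 4, Brightly→Route 6, Apex→Route 3, Umbra→Route 1 = $598k.
Swapping Iris↔Cove (Iris→Route 4 $25k, Cove→Route 3 $60k) loses 151.
No other one-to-one assignment exceeds $610k.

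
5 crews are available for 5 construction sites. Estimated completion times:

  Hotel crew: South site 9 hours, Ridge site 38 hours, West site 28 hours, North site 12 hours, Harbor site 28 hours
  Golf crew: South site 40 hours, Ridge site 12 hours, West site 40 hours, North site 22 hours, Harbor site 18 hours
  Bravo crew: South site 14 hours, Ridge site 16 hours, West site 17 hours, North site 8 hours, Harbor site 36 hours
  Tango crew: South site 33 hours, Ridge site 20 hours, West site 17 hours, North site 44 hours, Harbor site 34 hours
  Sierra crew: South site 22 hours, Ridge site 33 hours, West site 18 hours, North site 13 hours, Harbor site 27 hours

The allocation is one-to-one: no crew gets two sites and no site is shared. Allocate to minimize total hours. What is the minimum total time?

Optimal: Hotel crew→South site (9 hours), Golf crew→Ridge site (12 hours), Bravo crew→North site (8 hours), Tango crew→West site (17 hours), Sierra crew→Harbor site (27 hours) — total 9+12+8+17+27 = 73 hours.
Column-greedy (each site in turn goes to its cheapest remaining crew) gives 85 hours, worse by 12.
Swapping Golf crew↔Sierra crew (Golf crew→Harbor site 18 hours, Sierra crew→Ridge site 33 hours) adds 12.
Checked against all permutations: 73 hours is optimal.

Min total: 73 hours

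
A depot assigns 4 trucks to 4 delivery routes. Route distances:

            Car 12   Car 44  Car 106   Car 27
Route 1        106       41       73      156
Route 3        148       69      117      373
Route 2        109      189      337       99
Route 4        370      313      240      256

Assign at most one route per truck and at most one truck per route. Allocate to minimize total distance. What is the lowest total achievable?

This is a one-to-one assignment (minimum-cost bipartite matching).
Optimal: Car 12→Route 2 (109 km), Car 44→Route 3 (69 km), Car 106→Route 1 (73 km), Car 27→Route 4 (256 km) — total 109+69+73+256 = 507 km.
Column-greedy (each route in turn goes to its cheapest remaining truck) gives 627 km, worse by 120.
Swapping Car 44↔Car 27 (Car 44→Route 4 313 km, Car 27→Route 3 373 km) adds 361.
No other one-to-one assignment undercuts 507 km.

Minimum total: 507 km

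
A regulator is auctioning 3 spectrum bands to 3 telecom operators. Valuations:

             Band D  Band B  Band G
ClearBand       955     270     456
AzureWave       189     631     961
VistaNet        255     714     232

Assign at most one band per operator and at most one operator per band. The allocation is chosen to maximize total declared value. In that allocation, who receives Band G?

AzureWave receives Band G.

Optimal: ClearBand→Band D ($955M), AzureWave→Band G ($961M), VistaNet→Band B ($714M) — total 955+961+714 = $2630M.
Swapping AzureWave↔ClearBand (AzureWave→Band D $189M, ClearBand→Band G $456M) loses 1271.
Checked against all permutations: $2630M is optimal.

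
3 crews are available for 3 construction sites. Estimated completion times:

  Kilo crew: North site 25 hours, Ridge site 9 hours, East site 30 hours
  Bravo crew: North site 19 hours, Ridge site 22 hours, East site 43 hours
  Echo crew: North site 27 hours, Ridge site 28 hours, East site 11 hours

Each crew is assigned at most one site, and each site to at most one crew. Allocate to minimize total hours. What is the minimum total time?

Min total: 39 hours

This is a one-to-one assignment (minimum-cost bipartite matching).
Optimal: Kilo crew→Ridge site (9 hours), Bravo crew→North site (19 hours), Echo crew→East site (11 hours) — total 9+19+11 = 39 hours.
Next-best assignment: Kilo crew→North site, Bravo crew→Ridge site, Echo crew→East site = 58 hours.
Checked against all permutations: 39 hours is optimal.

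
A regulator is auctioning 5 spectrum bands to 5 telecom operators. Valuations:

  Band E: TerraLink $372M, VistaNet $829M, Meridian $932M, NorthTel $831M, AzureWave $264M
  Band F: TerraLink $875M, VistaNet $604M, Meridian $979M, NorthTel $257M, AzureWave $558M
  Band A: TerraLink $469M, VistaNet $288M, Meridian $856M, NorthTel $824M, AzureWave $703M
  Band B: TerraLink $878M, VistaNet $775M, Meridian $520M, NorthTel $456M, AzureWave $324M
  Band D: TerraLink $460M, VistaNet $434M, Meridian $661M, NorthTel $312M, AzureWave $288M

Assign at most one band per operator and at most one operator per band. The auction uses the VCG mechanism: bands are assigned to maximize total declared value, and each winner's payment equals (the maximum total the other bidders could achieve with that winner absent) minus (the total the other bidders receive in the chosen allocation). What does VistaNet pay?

Efficient allocation: TerraLink→Band F ($875M), VistaNet→Band B ($775M), Meridian→Band D ($661M), NorthTel→Band E ($831M), AzureWave→Band A ($703M); total welfare W = $3845M.
VistaNet receives Band B at value $775M, so the others get W − 775 = $3070M.
Without VistaNet: best allocation of the remaining 4 bidders over all 5 bands is TerraLink→Band B ($878M), Meridian→Band F ($979M), NorthTel→Band E ($831M), AzureWave→Band A ($703M), total $3391M.
VCG payment = (others' best without VistaNet) − (others' welfare with VistaNet) = 3391 − 3070 = $321M.

VistaNet pays $321M.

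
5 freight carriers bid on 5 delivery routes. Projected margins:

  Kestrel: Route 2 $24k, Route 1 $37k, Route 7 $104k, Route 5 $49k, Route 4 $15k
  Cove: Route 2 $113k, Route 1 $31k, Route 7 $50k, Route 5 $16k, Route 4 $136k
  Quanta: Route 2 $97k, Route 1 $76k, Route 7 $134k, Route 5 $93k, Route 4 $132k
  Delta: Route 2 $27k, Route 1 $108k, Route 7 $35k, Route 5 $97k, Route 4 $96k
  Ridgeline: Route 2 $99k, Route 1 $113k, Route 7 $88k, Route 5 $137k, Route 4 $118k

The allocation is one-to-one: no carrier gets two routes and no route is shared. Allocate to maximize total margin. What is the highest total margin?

Optimal: Kestrel→Route 7 ($104k), Cove→Route 2 ($113k), Quanta→Route 4 ($132k), Delta→Route 1 ($108k), Ridgeline→Route 5 ($137k) — total 104+113+132+108+137 = $594k.
Row-greedy (each carrier in turn takes its best remaining route) gives $582k, worse by 12.
Checked against all permutations: $594k is optimal.

Max total: $594k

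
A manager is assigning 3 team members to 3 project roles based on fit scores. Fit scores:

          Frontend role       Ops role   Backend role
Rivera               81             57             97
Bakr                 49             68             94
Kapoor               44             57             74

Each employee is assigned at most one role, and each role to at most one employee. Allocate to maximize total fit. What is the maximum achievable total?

This is a one-to-one assignment (maximum-weight bipartite matching).
Optimal: Rivera→Frontend role (81 pts), Bakr→Backend role (94 pts), Kapoor→Ops role (57 pts) — total 81+94+57 = 232 pts.
Column-greedy (each role in turn goes to its best remaining employee) gives 223 pts, worse by 9.
Next-best assignment: Rivera→Frontend role, Bakr→Ops role, Kapoor→Backend role = 223 pts.
No other one-to-one assignment exceeds 232 pts.

Max total: 232 pts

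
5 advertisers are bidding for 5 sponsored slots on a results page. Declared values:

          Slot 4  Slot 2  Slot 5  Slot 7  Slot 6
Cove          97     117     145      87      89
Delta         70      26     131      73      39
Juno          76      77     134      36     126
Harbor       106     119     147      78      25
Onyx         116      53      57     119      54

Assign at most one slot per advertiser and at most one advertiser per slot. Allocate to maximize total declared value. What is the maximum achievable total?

This is the linear assignment problem.
Optimal: Cove→Slot 2 ($117), Delta→Slot 5 ($131), Juno→Slot 6 ($126), Harbor→Slot 4 ($106), Onyx→Slot 7 ($119) — total 117+131+126+106+119 = $599.
Row-greedy (each advertiser in turn takes its best remaining slot) gives $579, worse by 20.
Next-best assignment: Cove→Slot 4, Delta→Slot 5, Juno→Slot 6, Harbor→Slot 2, Onyx→Slot 7 = $592.

Max total: $599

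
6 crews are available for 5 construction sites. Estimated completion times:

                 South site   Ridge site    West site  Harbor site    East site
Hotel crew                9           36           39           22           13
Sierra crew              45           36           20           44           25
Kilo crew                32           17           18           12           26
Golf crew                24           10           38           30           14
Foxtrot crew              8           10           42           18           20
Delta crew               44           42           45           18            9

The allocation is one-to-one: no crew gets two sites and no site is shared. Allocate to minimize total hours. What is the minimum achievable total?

Min total: 59 hours

Optimal: Foxtrot crew→South site (8 hours), Golf crew→Ridge site (10 hours), Sierra crew→West site (20 hours), Kilo crew→Harbor site (12 hours), Delta crew→East site (9 hours) — total 8+10+20+12+9 = 59 hours.
Column-greedy (each site in turn goes to its cheapest remaining crew) gives 67 hours, worse by 8.
Swapping Delta crew↔Sierra crew (Delta crew→West site 45 hours, Sierra crew→East site 25 hours) adds 41.
Checked against all permutations: 59 hours is optimal.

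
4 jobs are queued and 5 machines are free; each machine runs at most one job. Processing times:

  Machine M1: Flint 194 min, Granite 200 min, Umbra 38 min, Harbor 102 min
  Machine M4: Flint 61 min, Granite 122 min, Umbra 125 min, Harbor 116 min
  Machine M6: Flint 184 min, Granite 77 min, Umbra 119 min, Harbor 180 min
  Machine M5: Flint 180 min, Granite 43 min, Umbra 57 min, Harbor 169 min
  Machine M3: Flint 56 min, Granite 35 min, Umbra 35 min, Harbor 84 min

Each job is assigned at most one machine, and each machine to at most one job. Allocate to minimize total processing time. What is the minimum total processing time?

Treat this as an assignment problem: match each job to one machine.
Optimal: Flint→Machine M4 (61 min), Granite→Machine M5 (43 min), Umbra→Machine M1 (38 min), Harbor→Machine M3 (84 min) — total 61+43+38+84 = 226 min.
Row-greedy (each job in turn takes its cheapest remaining machine) gives 253 min, worse by 27.
Swapping Harbor↔Granite (Harbor→Machine M5 169 min, Granite→Machine M3 35 min) adds 77.
Checked against all permutations: 226 min is optimal.

Min total: 226 min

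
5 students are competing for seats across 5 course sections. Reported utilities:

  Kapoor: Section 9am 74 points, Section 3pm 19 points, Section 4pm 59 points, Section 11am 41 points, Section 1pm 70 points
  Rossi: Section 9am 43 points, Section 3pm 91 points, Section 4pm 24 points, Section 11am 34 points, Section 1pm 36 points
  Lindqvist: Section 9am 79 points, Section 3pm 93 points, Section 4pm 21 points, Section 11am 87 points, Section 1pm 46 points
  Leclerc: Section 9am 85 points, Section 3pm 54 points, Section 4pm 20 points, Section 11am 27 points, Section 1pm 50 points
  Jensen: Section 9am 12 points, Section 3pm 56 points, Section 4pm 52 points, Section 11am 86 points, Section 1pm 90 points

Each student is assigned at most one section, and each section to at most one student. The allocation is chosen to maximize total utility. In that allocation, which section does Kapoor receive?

Optimal: Kapoor→Section 4pm (59 points), Rossi→Section 3pm (91 points), Lindqvist→Section 11am (87 points), Leclerc→Section 9am (85 points), Jensen→Section 1pm (90 points) — total 59+91+87+85+90 = 412 points.
Column-greedy (each section in turn goes to its best remaining student) gives 359 points, worse by 53.
Next-best assignment: Kapoor→Section 1pm, Rossi→Section 3pm, Lindqvist→Section 11am, Leclerc→Section 9am, Jensen→Section 4pm = 385 points.
Checked against all permutations: 412 points is optimal.
Kapoor's own top section is Section 9am (74 points), but forcing Kapoor→Section 9am and reassigning the rest optimally gives only 362 points — worse by 50.

Kapoor receives Section 4pm.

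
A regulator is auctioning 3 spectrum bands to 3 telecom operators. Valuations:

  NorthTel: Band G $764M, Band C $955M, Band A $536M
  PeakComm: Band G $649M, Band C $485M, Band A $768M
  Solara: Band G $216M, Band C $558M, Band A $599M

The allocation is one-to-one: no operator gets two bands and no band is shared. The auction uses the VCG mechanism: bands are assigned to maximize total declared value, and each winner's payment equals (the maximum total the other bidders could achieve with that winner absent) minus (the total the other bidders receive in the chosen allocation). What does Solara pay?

Solara pays $119M.

Efficient allocation: NorthTel→Band C ($955M), PeakComm→Band G ($649M), Solara→Band A ($599M); total welfare W = $2203M.
Solara receives Band A at value $599M, so the others get W − 599 = $1604M.
Without Solara: best allocation of the remaining 2 bidders over all 3 bands is NorthTel→Band C ($955M), PeakComm→Band A ($768M), total $1723M.
VCG payment = (others' best without Solara) − (others' welfare with Solara) = 1723 − 1604 = $119M.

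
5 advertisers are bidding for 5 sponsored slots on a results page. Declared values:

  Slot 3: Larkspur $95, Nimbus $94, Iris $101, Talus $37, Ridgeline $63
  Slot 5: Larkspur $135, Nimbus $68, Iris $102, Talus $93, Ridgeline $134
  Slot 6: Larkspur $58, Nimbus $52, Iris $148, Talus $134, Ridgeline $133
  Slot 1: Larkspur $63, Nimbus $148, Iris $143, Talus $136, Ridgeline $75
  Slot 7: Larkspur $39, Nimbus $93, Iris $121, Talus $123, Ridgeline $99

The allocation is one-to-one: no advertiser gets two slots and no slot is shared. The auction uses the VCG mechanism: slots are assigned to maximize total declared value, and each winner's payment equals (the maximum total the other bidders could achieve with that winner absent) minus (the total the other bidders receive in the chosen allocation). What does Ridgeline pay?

Ridgeline pays $40.

Efficient allocation: Larkspur→Slot 3 ($95), Nimbus→Slot 1 ($148), Iris→Slot 6 ($148), Talus→Slot 7 ($123), Ridgeline→Slot 5 ($134); total welfare W = $648.
Ridgeline receives Slot 5 at value $134, so the others get W − 134 = $514.
Without Ridgeline: best allocation of the remaining 4 bidders over all 5 slots is Larkspur→Slot 5 ($135), Nimbus→Slot 1 ($148), Iris→Slot 6 ($148), Talus→Slot 7 ($123), total $554.
VCG payment = (others' best without Ridgeline) − (others' welfare with Ridgeline) = 554 − 514 = $40.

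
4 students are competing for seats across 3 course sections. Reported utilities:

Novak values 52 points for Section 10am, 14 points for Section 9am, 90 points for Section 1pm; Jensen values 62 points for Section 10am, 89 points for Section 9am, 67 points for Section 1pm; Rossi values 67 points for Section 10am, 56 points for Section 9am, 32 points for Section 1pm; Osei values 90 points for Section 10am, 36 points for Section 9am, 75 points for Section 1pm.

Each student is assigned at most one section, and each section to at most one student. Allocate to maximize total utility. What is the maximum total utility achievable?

Max total: 269 points

Treat this as an assignment problem: match each student to one section.
Optimal: Osei→Section 10am (90 points), Jensen→Section 9am (89 points), Novak→Section 1pm (90 points) — total 90+89+90 = 269 points.
Row-greedy (each student in turn takes its best remaining section) gives 246 points, worse by 23.
Next-best assignment: Rossi→Section 10am, Jensen→Section 9am, Novak→Section 1pm = 246 points.
No other one-to-one assignment exceeds 269 points.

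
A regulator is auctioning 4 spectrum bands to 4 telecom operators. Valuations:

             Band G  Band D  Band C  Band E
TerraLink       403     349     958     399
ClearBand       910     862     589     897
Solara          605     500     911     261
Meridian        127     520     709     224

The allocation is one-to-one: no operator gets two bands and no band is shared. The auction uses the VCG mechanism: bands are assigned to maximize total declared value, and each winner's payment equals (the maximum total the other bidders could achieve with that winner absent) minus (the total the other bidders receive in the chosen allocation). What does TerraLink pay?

Efficient allocation: TerraLink→Band C ($958M), ClearBand→Band E ($897M), Solara→Band G ($605M), Meridian→Band D ($520M); total welfare W = $2980M.
TerraLink receives Band C at value $958M, so the others get W − 958 = $2022M.
Without TerraLink: best allocation of the remaining 3 bidders over all 4 bands is ClearBand→Band G ($910M), Solara→Band C ($911M), Meridian→Band D ($520M), total $2341M.
VCG payment = (others' best without TerraLink) − (others' welfare with TerraLink) = 2341 − 2022 = $319M.

TerraLink pays $319M.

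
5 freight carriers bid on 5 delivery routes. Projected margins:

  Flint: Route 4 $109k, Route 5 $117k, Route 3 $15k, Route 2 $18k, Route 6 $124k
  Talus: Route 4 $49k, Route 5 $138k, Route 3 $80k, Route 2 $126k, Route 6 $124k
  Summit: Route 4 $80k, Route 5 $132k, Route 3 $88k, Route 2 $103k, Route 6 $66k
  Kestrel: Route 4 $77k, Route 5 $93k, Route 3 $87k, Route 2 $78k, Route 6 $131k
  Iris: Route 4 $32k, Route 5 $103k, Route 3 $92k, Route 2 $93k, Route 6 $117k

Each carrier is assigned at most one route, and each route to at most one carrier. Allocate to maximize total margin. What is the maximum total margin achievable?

This is the linear assignment problem.
Optimal: Flint→Route 4 ($109k), Talus→Route 2 ($126k), Summit→Route 5 ($132k), Kestrel→Route 6 ($131k), Iris→Route 3 ($92k) — total 109+126+132+131+92 = $590k.
Row-greedy (each carrier in turn takes its best remaining route) gives $484k, worse by 106.
Swapping Flint↔Kestrel (Flint→Route 6 $124k, Kestrel→Route 4 $77k) loses 39.
Checked against all permutations: $590k is optimal.

Max total: $590k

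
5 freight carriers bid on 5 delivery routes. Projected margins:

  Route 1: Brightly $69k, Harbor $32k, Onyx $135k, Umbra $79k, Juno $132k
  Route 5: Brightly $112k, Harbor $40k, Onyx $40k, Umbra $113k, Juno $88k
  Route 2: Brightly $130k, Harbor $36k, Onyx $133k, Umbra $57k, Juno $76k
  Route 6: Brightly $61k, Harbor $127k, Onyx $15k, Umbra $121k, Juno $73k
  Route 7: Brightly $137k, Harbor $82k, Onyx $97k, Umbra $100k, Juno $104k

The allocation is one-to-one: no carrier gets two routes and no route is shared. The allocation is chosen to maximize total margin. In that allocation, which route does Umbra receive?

Umbra receives Route 5.

This is the linear assignment problem.
Optimal: Brightly→Route 7 ($137k), Harbor→Route 6 ($127k), Onyx→Route 2 ($133k), Umbra→Route 5 ($113k), Juno→Route 1 ($132k) — total 137+127+133+113+132 = $642k.
Max-entry greedy (repeatedly take the single best remaining cell) gives $588k, worse by 54.
Next-best assignment: Brightly→Route 2, Harbor→Route 6, Onyx→Route 1, Umbra→Route 5, Juno→Route 7 = $609k.
Umbra's own top route is Route 6 ($121k), but forcing Umbra→Route 6 and reassigning the rest optimally gives only $580k — worse by 62.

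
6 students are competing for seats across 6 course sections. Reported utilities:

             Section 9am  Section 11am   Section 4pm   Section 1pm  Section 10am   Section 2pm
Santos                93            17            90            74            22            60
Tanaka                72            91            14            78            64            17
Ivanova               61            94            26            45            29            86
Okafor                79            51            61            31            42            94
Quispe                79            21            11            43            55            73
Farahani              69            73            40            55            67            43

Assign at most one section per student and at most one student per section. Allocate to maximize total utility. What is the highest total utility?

Maximum total: 502 points

This is a one-to-one assignment (maximum-weight bipartite matching).
Optimal: Santos→Section 4pm (90 points), Tanaka→Section 1pm (78 points), Ivanova→Section 11am (94 points), Okafor→Section 2pm (94 points), Quispe→Section 9am (79 points), Farahani→Section 10am (67 points) — total 90+78+94+94+79+67 = 502 points.
Next-best assignment: Santos→Section 4pm, Tanaka→Section 1pm, Ivanova→Section 11am, Okafor→Section 9am, Quispe→Section 2pm, Farahani→Section 10am = 481 points.
Every other assignment is strictly worse.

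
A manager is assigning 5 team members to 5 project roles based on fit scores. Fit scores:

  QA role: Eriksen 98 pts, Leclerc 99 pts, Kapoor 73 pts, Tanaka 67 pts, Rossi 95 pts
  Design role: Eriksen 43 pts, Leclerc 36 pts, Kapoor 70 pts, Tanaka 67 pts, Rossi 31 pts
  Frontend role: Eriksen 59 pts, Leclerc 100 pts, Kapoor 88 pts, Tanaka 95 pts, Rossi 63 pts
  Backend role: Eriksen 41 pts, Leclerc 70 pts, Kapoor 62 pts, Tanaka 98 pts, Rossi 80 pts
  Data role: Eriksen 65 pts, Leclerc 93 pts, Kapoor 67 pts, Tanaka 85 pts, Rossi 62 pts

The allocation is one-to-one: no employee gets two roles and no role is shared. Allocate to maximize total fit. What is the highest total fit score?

Optimal: Eriksen→QA role (98 pts), Leclerc→Data role (93 pts), Kapoor→Design role (70 pts), Tanaka→Frontend role (95 pts), Rossi→Backend role (80 pts) — total 98+93+70+95+80 = 436 pts.
Column-greedy (each role in turn goes to its best remaining employee) gives 409 pts, worse by 27.
Swapping Tanaka↔Kapoor (Tanaka→Design role 67 pts, Kapoor→Frontend role 88 pts) loses 10.
Every other assignment is strictly worse.

Maximum total: 436 pts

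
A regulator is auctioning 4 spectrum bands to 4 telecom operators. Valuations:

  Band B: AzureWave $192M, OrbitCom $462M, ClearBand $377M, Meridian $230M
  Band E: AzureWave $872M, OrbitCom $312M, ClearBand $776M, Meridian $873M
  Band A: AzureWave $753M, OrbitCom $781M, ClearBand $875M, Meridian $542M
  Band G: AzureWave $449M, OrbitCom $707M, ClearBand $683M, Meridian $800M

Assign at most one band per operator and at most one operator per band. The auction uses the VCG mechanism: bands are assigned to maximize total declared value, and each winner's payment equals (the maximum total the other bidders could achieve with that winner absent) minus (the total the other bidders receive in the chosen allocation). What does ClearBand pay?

ClearBand pays $319M.

Efficient allocation: AzureWave→Band E ($872M), OrbitCom→Band B ($462M), ClearBand→Band A ($875M), Meridian→Band G ($800M); total welfare W = $3009M.
ClearBand receives Band A at value $875M, so the others get W − 875 = $2134M.
Without ClearBand: best allocation of the remaining 3 bidders over all 4 bands is AzureWave→Band E ($872M), OrbitCom→Band A ($781M), Meridian→Band G ($800M), total $2453M.
VCG payment = (others' best without ClearBand) − (others' welfare with ClearBand) = 2453 − 2134 = $319M.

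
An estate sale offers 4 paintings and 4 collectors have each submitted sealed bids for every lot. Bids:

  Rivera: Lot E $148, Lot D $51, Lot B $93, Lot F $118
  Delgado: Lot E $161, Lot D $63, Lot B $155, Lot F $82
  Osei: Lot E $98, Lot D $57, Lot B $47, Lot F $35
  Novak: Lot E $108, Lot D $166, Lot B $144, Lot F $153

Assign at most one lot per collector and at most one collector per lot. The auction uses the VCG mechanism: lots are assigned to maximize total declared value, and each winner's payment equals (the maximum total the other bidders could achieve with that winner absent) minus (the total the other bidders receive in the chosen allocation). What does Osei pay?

Osei pays $30.

Efficient allocation: Rivera→Lot F ($118), Delgado→Lot B ($155), Osei→Lot E ($98), Novak→Lot D ($166); total welfare W = $537.
Osei receives Lot E at value $98, so the others get W − 98 = $439.
Without Osei: best allocation of the remaining 3 bidders over all 4 lots is Rivera→Lot E ($148), Delgado→Lot B ($155), Novak→Lot D ($166), total $469.
VCG payment = (others' best without Osei) − (others' welfare with Osei) = 469 − 439 = $30.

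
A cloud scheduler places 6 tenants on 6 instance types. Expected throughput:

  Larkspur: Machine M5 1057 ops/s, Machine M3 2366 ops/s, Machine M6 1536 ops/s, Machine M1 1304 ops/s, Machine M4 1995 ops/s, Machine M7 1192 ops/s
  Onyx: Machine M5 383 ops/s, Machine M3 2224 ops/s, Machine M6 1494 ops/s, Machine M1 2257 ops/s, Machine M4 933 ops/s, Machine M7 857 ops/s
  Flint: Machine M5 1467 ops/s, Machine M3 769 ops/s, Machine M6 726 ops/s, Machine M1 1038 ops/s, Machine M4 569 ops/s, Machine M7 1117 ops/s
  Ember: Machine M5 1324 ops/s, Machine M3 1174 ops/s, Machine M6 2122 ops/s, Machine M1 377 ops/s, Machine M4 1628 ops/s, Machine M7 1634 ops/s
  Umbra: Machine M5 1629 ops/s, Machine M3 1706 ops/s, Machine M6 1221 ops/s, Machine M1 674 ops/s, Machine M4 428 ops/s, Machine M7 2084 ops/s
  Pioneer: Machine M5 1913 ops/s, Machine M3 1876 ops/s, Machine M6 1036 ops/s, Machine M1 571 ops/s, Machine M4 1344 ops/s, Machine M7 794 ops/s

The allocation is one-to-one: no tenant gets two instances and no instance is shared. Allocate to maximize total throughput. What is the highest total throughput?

Max total: 11801 ops/s

Optimal: Larkspur→Machine M4 (1995 ops/s), Onyx→Machine M1 (2257 ops/s), Flint→Machine M5 (1467 ops/s), Ember→Machine M6 (2122 ops/s), Umbra→Machine M7 (2084 ops/s), Pioneer→Machine M3 (1876 ops/s) — total 1995+2257+1467+2122+2084+1876 = 11801 ops/s.
Row-greedy (each tenant in turn takes its best remaining instance) gives 11640 ops/s, worse by 161.
Checked against all permutations: 11801 ops/s is optimal.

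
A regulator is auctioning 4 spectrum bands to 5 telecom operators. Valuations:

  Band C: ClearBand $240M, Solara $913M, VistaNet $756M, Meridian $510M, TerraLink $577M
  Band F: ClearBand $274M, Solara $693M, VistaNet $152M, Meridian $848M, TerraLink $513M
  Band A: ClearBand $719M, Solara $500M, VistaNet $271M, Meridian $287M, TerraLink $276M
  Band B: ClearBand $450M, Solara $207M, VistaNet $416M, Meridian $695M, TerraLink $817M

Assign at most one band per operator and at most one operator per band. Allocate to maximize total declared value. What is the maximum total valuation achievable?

Maximum total: $3297M

Optimal: Solara→Band C ($913M), Meridian→Band F ($848M), ClearBand→Band A ($719M), TerraLink→Band B ($817M) — total 913+848+719+817 = $3297M.
Row-greedy (each operator in turn takes its best remaining band) gives $2896M, worse by 401.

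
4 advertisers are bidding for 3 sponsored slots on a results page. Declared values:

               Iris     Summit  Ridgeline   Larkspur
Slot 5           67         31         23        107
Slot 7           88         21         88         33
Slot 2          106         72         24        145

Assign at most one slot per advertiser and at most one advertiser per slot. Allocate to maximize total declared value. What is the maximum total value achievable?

Treat this as an assignment problem: match each advertiser to one slot.
Optimal: Larkspur→Slot 5 ($107), Ridgeline→Slot 7 ($88), Iris→Slot 2 ($106) — total 107+88+106 = $301.
Column-greedy (each slot in turn goes to its best remaining advertiser) gives $267, worse by 34.

Maximum total: $301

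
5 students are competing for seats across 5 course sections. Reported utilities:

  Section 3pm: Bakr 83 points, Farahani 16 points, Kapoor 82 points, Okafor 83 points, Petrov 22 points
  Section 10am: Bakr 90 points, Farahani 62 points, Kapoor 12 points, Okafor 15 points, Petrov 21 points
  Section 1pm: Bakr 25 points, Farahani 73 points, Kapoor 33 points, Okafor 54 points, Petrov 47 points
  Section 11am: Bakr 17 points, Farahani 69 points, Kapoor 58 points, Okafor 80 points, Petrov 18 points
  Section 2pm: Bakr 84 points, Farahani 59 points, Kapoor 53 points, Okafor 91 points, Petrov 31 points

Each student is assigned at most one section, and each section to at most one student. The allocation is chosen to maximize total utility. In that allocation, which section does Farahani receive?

Optimal: Bakr→Section 10am (90 points), Farahani→Section 11am (69 points), Kapoor→Section 3pm (82 points), Okafor→Section 2pm (91 points), Petrov→Section 1pm (47 points) — total 90+69+82+91+47 = 379 points.
Max-entry greedy (repeatedly take the single best remaining cell) gives 354 points, worse by 25.
Farahani's own top section is Section 1pm (73 points), but forcing Farahani→Section 1pm and reassigning the rest optimally gives only 356 points — worse by 23.

Farahani receives Section 11am.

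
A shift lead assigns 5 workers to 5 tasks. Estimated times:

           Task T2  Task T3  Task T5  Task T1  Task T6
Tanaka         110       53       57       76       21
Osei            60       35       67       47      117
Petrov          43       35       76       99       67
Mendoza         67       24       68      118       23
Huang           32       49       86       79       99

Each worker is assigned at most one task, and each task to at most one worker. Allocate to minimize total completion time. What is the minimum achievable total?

Minimum total: 194 min

Optimal: Tanaka→Task T5 (57 min), Osei→Task T1 (47 min), Petrov→Task T3 (35 min), Mendoza→Task T6 (23 min), Huang→Task T2 (32 min) — total 57+47+35+23+32 = 194 min.
Min-entry greedy (repeatedly take the single cheapest remaining cell) gives 200 min, worse by 6.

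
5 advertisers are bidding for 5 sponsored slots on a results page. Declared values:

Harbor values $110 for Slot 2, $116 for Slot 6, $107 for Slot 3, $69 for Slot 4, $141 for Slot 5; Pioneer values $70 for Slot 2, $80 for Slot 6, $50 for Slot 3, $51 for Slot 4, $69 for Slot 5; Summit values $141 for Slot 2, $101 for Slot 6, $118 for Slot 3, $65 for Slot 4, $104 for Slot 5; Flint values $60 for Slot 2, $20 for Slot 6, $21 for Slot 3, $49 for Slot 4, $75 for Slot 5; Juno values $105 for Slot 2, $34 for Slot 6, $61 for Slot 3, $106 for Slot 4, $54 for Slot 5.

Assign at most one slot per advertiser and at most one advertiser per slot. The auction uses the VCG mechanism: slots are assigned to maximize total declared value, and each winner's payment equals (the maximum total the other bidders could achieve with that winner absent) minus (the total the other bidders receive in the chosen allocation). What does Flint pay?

Flint pays $34.

Efficient allocation: Harbor→Slot 3 ($107), Pioneer→Slot 6 ($80), Summit→Slot 2 ($141), Flint→Slot 5 ($75), Juno→Slot 4 ($106); total welfare W = $509.
Flint receives Slot 5 at value $75, so the others get W − 75 = $434.
Without Flint: best allocation of the remaining 4 bidders over all 5 slots is Harbor→Slot 5 ($141), Pioneer→Slot 6 ($80), Summit→Slot 2 ($141), Juno→Slot 4 ($106), total $468.
VCG payment = (others' best without Flint) − (others' welfare with Flint) = 468 − 434 = $34.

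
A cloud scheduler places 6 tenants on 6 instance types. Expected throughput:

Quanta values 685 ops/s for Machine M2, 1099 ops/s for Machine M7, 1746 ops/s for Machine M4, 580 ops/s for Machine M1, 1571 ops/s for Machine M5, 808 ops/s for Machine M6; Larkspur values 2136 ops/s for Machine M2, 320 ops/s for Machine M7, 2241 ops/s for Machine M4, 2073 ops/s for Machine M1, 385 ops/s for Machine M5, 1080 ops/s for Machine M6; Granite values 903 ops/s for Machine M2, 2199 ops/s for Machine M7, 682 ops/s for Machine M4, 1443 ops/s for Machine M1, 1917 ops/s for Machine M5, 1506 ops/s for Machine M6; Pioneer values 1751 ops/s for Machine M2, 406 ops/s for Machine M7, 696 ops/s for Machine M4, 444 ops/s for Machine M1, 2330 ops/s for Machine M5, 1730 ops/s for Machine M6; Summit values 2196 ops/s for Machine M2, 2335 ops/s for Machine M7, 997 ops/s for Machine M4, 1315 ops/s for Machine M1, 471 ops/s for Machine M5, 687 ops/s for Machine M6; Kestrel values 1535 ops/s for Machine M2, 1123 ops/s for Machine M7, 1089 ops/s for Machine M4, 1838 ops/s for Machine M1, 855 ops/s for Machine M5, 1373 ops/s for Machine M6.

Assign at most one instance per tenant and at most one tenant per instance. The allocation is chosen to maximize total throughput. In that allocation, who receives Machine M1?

Optimal: Quanta→Machine M4 (1746 ops/s), Larkspur→Machine M1 (2073 ops/s), Granite→Machine M7 (2199 ops/s), Pioneer→Machine M5 (2330 ops/s), Summit→Machine M2 (2196 ops/s), Kestrel→Machine M6 (1373 ops/s) — total 1746+2073+2199+2330+2196+1373 = 11917 ops/s.
Max-entry greedy (repeatedly take the single best remaining cell) gives 10935 ops/s, worse by 982.
Larkspur's own top instance is Machine M4 (2241 ops/s), but forcing Larkspur→Machine M4 and reassigning the rest optimally gives only 11775 ops/s — worse by 142.

Larkspur receives Machine M1.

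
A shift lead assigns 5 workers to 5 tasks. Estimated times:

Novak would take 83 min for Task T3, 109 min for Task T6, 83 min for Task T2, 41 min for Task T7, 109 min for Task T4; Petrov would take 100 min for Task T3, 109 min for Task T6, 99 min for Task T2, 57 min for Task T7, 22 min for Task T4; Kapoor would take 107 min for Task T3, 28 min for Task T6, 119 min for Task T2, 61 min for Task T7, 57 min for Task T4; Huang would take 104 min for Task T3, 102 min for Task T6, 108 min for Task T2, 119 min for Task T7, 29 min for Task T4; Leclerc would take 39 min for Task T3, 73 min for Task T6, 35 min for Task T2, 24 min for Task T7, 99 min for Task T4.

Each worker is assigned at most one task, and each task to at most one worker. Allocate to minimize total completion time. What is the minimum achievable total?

Treat this as an assignment problem: match each worker to one task.
Optimal: Novak→Task T7 (41 min), Petrov→Task T4 (22 min), Kapoor→Task T6 (28 min), Huang→Task T3 (104 min), Leclerc→Task T2 (35 min) — total 41+22+28+104+35 = 230 min.
Min-entry greedy (repeatedly take the single cheapest remaining cell) gives 265 min, worse by 35.
Swapping Novak↔Kapoor (Novak→Task T6 109 min, Kapoor→Task T7 61 min) adds 101.

Minimum total: 230 min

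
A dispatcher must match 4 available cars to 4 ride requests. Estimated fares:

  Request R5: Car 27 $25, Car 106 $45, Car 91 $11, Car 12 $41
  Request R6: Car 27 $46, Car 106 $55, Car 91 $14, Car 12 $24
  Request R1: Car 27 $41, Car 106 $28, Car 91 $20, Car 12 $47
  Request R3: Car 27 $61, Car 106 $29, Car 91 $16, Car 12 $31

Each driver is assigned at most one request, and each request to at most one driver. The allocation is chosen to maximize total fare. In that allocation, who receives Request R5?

Optimal: Car 27→Request R3 ($61), Car 106→Request R6 ($55), Car 91→Request R1 ($20), Car 12→Request R5 ($41) — total 61+55+20+41 = $177.
Max-entry greedy (repeatedly take the single best remaining cell) gives $174, worse by 3.
Next-best assignment: Car 27→Request R3, Car 106→Request R6, Car 91→Request R5, Car 12→Request R1 = $174.
Car 12's own top request is Request R1 ($47), but forcing Car 12→Request R1 and reassigning the rest optimally gives only $174 — worse by 3.

Car 12 receives Request R5.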